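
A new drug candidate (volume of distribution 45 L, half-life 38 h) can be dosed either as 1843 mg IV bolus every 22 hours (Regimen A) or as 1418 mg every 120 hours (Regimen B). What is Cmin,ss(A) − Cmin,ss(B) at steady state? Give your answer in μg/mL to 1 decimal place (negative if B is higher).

Regimen A: f = (1/2)^(22/38) ≈ 0.6695; Cmin,ss = (1843/45)·f/(1−f) ≈ 82.964 μg/mL.
Regimen B: f = (1/2)^(120/38) ≈ 0.1120; Cmin,ss = (1418/45)·f/(1−f) ≈ 3.974 μg/mL.
Difference ≈ 82.964 − 3.974 ≈ 78.990 μg/mL.

79.0 μg/mL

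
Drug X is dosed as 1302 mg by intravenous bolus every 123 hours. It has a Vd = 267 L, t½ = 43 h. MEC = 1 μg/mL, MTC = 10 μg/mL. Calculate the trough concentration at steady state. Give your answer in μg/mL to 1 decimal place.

k = ln2/t½ = ln2/43 ≈ 0.016120 h⁻¹; fraction remaining f = e^(−kτ) = e^(−0.016120×123) ≈ 0.1377.
At steady state, accumulation factor R = 1/(1 − e^(−kτ)) ≈ 1.1597.
Single-dose peak C₀ = D/Vd = 1302/267 ≈ 4.876 μg/mL.
Cmax,ss = C₀/(1 − f) ≈ 4.876/0.8623 ≈ 5.655 μg/mL.
One interval later, Cmin,ss = Cmax,ss·e^(−kτ) ≈ 5.655 × 0.1377 ≈ 0.779 μg/mL.
Trough 0.8 μg/mL vs MEC 1 μg/mL: subtherapeutic.

0.8 μg/mL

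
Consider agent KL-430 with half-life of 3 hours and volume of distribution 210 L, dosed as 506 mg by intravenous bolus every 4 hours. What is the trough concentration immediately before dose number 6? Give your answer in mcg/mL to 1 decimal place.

1.6 mcg/mL

f = (1/2)^(τ/t½) = (1/2)^(4/3) ≈ 0.3969.
C₀ = D/Vd = 506/210 ≈ 2.410 mcg/mL.
Before the 6th dose, 5 doses have been given. Superposition: Cmin = C₀·(f + f² + … + f^5).
≈ 2.410 × (0.3969 + 0.1575 + 0.0625 + 0.0248 + 0.0098) ≈ 2.410 × 0.6515 ≈ 1.570 mcg/mL.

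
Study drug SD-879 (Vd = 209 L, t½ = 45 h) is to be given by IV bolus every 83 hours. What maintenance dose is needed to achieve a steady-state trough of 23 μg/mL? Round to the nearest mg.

12456 mg

τ/t½ = 83/45 ≈ 1.8444, so f = (1/2)^(83/45) ≈ 0.278463.
Cmin,ss = (D/Vd)·f/(1−f), so D = Cmin,ss·Vd·(1−f)/f.
D = 23 × 209 × (1−f)/f ≈ 23 × 209 × 2.59114 ≈ 12455.61 mg.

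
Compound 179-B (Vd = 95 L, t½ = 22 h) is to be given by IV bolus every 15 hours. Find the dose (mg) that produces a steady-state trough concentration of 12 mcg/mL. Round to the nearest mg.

689 mg

τ/t½ = 15/22 ≈ 0.68182, so f = (1/2)^(15/22) ≈ 0.623379.
Cmin,ss = (D/Vd)·f/(1−f), so D = Cmin,ss·Vd·(1−f)/f.
D = 12 × 95 × (1−f)/f ≈ 12 × 95 × 0.60416 ≈ 688.74 mg.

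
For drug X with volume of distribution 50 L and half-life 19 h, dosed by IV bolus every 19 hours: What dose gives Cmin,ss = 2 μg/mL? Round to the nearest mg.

τ/t½ = 19/19 ≈ 1, so f = (1/2)^(19/19) ≈ 0.500000.
Cmin,ss = (D/Vd)·f/(1−f), so D = Cmin,ss·Vd·(1−f)/f.
D = 2 × 50 × (1−f)/f ≈ 2 × 50 × 1.00000 ≈ 100.00 mg.

100 mg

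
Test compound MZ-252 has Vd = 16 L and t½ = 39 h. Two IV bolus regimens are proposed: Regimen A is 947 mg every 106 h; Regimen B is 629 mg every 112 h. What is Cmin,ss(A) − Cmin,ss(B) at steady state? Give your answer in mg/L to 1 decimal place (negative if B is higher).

4.4 mg/L

Regimen A: f = (1/2)^(106/39) ≈ 0.1520; Cmin,ss = (947/16)·f/(1−f) ≈ 10.609 mg/L.
Regimen B: f = (1/2)^(112/39) ≈ 0.1366; Cmin,ss = (629/16)·f/(1−f) ≈ 6.220 mg/L.
Difference ≈ 10.609 − 6.220 ≈ 4.389 mg/L.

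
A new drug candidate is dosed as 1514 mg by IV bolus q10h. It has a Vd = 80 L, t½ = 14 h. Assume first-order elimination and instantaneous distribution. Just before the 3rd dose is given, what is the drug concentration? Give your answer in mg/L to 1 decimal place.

18.6 mg/L

f = (1/2)^(τ/t½) = (1/2)^(10/14) ≈ 0.6095.
C₀ = D/Vd = 1514/80 ≈ 18.925 mg/L.
Before the 3rd dose, 2 doses have been given. Superposition: Cmin = C₀·(f + f²).
≈ 18.925 × (0.6095 + 0.3715) ≈ 18.925 × 0.9810 ≈ 18.565 mg/L.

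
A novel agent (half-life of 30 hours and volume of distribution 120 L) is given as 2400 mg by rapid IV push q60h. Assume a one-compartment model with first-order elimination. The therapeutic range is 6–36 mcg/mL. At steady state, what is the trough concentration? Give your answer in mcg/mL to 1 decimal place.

6.7 mcg/mL

τ = 60 h = 2 half-lives, so f = (1/2)^2 = 0.25.
At steady state, R = 1/(1 − 0.25) = 4/3.
Single-dose peak C₀ = D/Vd = 2400/120 = 20 mcg/mL.
Steady-state peak Cmax,ss = C₀·R = 20 × 4/3 ≈ 26.667 mcg/mL.
Steady-state trough Cmin,ss = Cmax,ss·f ≈ 26.667 × 0.25 ≈ 6.667 mcg/mL.
Trough 6.7 mcg/mL vs MEC 6 mcg/mL: adequate.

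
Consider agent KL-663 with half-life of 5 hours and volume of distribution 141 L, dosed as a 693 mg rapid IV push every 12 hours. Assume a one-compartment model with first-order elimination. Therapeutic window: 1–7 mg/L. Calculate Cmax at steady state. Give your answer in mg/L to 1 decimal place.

k = ln2/t½ = ln2/5 ≈ 0.138629 h⁻¹; fraction remaining f = e^(−kτ) = e^(−0.138629×12) ≈ 0.1895.
Accumulation ratio R = 1/(1 − f) ≈ 1/0.8105 ≈ 1.2338.
Single-dose peak C₀ = D/Vd = 693/141 ≈ 4.915 mg/L.
Steady-state peak Cmax,ss = C₀·R ≈ 4.915 × 1.2338 ≈ 6.064 mg/L.
Peak 6.1 mg/L vs MTC 7 mg/L: below toxic threshold.

6.1 mg/L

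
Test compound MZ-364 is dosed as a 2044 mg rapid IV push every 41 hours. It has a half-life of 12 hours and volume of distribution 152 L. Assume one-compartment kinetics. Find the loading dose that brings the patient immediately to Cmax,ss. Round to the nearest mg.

2255 mg

f = (1/2)^(41/12) ≈ 0.093644; accumulation ratio R = 1/(1−f) ≈ 1.10332.
Loading dose to hit Cmax,ss on first dose: D_load = D_maint·R ≈ 2044 × 1.10332 ≈ 2255.19 mg.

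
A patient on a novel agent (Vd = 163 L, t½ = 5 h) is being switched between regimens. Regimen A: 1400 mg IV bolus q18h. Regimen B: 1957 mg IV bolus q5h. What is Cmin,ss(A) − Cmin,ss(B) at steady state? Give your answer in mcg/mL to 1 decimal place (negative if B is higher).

Regimen A: f = (1/2)^(18/5) ≈ 0.0825; Cmin,ss = (1400/163)·f/(1−f) ≈ 0.772 mcg/mL.
Regimen B: f = (1/2)^(5/5) ≈ 0.5000; Cmin,ss = (1957/163)·f/(1−f) ≈ 12.006 mcg/mL.
Difference ≈ 0.772 − 12.006 ≈ -11.234 mcg/mL.

-11.2 mcg/mL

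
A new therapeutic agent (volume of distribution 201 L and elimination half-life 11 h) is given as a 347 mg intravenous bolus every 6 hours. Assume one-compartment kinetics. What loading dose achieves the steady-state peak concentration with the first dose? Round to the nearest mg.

1102 mg

f = (1/2)^(6/11) ≈ 0.685175; accumulation ratio R = 1/(1−f) ≈ 3.17637.
Loading dose to hit Cmax,ss on first dose: D_load = D_maint·R ≈ 347 × 3.17637 ≈ 1102.20 mg.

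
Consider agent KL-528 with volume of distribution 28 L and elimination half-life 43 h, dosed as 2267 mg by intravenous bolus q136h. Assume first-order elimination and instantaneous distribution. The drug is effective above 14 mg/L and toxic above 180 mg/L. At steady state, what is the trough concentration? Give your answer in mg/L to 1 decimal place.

k = ln2/t½ = ln2/43 ≈ 0.016120 h⁻¹; fraction remaining f = e^(−kτ) = e^(−0.016120×136) ≈ 0.1117.
At steady state, accumulation factor R = 1/(1 − e^(−kτ)) ≈ 1.1257.
Single-dose peak C₀ = D/Vd = 2267/28 ≈ 80.964 mg/L.
Steady-state peak Cmax,ss = C₀·R ≈ 80.964 × 1.1257 ≈ 91.141 mg/L.
Steady-state trough Cmin,ss = Cmax,ss·f ≈ 91.141 × 0.1117 ≈ 10.180 mg/L.
Trough 10.2 mg/L vs MEC 14 mg/L: subtherapeutic.

10.2 mg/L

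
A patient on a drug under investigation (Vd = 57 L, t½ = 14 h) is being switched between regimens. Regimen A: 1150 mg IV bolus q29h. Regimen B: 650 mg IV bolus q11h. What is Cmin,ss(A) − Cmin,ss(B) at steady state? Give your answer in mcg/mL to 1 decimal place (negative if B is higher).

Regimen A: f = (1/2)^(29/14) ≈ 0.2379; Cmin,ss = (1150/57)·f/(1−f) ≈ 6.298 mcg/mL.
Regimen B: f = (1/2)^(11/14) ≈ 0.5801; Cmin,ss = (650/57)·f/(1−f) ≈ 15.754 mcg/mL.
Difference ≈ 6.298 − 15.754 ≈ -9.456 mcg/mL.

-9.5 mcg/mL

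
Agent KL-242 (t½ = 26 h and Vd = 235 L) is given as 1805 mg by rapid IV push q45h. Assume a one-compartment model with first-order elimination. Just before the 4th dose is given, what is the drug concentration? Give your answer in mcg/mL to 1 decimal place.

3.2 mcg/mL

f = (1/2)^(τ/t½) = (1/2)^(45/26) ≈ 0.3013.
C₀ = D/Vd = 1805/235 ≈ 7.681 mcg/mL.
Before the 4th dose, 3 doses have been given. Superposition: Cmin = C₀·(f + f² + … + f^3).
≈ 7.681 × (0.3013 + 0.0908 + 0.0274) ≈ 7.681 × 0.4195 ≈ 3.222 mcg/mL.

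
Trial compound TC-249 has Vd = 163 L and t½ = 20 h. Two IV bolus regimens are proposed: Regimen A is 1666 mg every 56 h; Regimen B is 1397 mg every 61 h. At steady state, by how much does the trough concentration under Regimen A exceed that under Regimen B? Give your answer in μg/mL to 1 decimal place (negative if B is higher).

Regimen A: f = (1/2)^(56/20) ≈ 0.1436; Cmin,ss = (1666/163)·f/(1−f) ≈ 1.714 μg/mL.
Regimen B: f = (1/2)^(61/20) ≈ 0.1207; Cmin,ss = (1397/163)·f/(1−f) ≈ 1.176 μg/mL.
Difference ≈ 1.714 − 1.176 ≈ 0.538 μg/mL.

0.5 μg/mL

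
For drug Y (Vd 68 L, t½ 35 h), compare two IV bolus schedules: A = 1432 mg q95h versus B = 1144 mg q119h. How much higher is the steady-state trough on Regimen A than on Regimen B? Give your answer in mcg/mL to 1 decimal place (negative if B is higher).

2.0 mcg/mL

Regimen A: f = (1/2)^(95/35) ≈ 0.1524; Cmin,ss = (1432/68)·f/(1−f) ≈ 3.786 mcg/mL.
Regimen B: f = (1/2)^(119/35) ≈ 0.0947; Cmin,ss = (1144/68)·f/(1−f) ≈ 1.760 mcg/mL.
Difference ≈ 3.786 − 1.760 ≈ 2.026 mcg/mL.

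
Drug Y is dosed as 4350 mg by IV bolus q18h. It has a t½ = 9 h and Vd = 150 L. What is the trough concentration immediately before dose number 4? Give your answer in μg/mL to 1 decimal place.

f = (1/2)^(τ/t½) = (1/2)^(18/9) ≈ 0.2500.
C₀ = D/Vd = 4350/150 ≈ 29.000 μg/mL.
Before the 4th dose, 3 doses have been given. Superposition: Cmin = C₀·(f + f² + … + f^3).
≈ 29.000 × (0.2500 + 0.0625 + 0.0156) ≈ 29.000 × 0.3281 ≈ 9.515 μg/mL.

9.5 μg/mL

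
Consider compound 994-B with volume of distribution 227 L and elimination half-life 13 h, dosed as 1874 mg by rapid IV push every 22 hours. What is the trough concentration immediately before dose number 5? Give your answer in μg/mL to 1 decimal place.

f = (1/2)^(τ/t½) = (1/2)^(22/13) ≈ 0.3094.
C₀ = D/Vd = 1874/227 ≈ 8.256 μg/mL.
Before the 5th dose, 4 doses have been given. Superposition: Cmin = C₀·(f + f² + … + f^4).
≈ 8.256 × (0.3094 + 0.0957 + 0.0296 + 0.0092) ≈ 8.256 × 0.4439 ≈ 3.665 μg/mL.

3.7 μg/mL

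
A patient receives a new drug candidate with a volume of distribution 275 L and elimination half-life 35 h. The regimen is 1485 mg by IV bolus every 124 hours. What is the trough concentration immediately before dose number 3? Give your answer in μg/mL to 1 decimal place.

f = (1/2)^(τ/t½) = (1/2)^(124/35) ≈ 0.0858.
C₀ = D/Vd = 1485/275 ≈ 5.400 μg/mL.
Before the 3rd dose, 2 doses have been given. Superposition: Cmin = C₀·(f + f²).
≈ 5.400 × (0.0858 + 0.0074) ≈ 5.400 × 0.0932 ≈ 0.503 μg/mL.

0.5 μg/mL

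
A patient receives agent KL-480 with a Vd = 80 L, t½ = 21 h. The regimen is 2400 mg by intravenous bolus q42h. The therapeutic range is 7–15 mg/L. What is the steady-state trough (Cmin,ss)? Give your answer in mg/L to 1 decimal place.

10.0 mg/L

τ = 42 h = 2 half-lives, so f = (1/2)^2 = 0.25.
At steady state, R = 1/(1 − 0.25) = 4/3.
Single-dose peak C₀ = D/Vd = 2400/80 = 30 mg/L.
Steady-state peak Cmax,ss = C₀·R = 30 × 4/3 ≈ 40.000 mg/L.
Steady-state trough Cmin,ss = Cmax,ss·f ≈ 40.000 × 0.25 ≈ 10.000 mg/L.
Trough 10.0 mg/L vs MEC 7 mg/L: adequate.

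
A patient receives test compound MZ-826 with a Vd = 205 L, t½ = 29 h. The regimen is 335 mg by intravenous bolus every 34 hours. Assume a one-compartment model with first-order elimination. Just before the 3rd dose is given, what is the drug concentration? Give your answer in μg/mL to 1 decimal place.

1.0 μg/mL

f = (1/2)^(τ/t½) = (1/2)^(34/29) ≈ 0.4437.
C₀ = D/Vd = 335/205 ≈ 1.634 μg/mL.
Before the 3rd dose, 2 doses have been given. Superposition: Cmin = C₀·(f + f²).
≈ 1.634 × (0.4437 + 0.1969) ≈ 1.634 × 0.6406 ≈ 1.047 μg/mL.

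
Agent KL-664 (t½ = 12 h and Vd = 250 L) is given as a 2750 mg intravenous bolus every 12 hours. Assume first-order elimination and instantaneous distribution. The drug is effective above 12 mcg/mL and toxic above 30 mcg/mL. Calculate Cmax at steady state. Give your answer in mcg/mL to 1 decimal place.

22.0 mcg/mL

The dosing interval is 1 half-life, so f = 2^(−1) = 0.5.
At steady state, R = 1/(1 − 0.5) = 2/1.
Single-dose peak C₀ = D/Vd = 2750/250 = 11 mcg/mL.
Steady-state peak Cmax,ss = C₀·R = 11 × 2/1 ≈ 22.000 mcg/mL.
Peak 22.0 mcg/mL vs MTC 30 mcg/mL: below toxic threshold.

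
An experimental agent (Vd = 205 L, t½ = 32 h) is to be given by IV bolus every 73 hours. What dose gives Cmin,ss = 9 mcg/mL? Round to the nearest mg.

τ/t½ = 73/32 ≈ 2.2812, so f = (1/2)^(73/32) ≈ 0.205719.
Cmin,ss = (D/Vd)·f/(1−f), so D = Cmin,ss·Vd·(1−f)/f.
D = 9 × 205 × (1−f)/f ≈ 9 × 205 × 3.86100 ≈ 7123.55 mg.

7124 mg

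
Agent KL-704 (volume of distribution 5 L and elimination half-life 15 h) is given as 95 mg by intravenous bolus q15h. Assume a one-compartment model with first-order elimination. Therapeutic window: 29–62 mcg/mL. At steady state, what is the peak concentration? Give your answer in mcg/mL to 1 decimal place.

38.0 mcg/mL

τ = 15 h = 1 half-life, so f = (1/2)^1 = 0.5.
At steady state, R = 1/(1 − 0.5) = 2/1.
Single-dose peak C₀ = D/Vd = 95/5 = 19 mcg/mL.
Steady-state peak Cmax,ss = C₀·R = 19 × 2/1 ≈ 38.000 mcg/mL.
Peak 38.0 mcg/mL vs MTC 62 mcg/mL: below toxic threshold.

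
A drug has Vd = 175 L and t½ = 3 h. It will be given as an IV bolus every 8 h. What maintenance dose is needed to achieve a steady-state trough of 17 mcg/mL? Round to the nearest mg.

τ/t½ = 8/3 ≈ 2.6667, so f = (1/2)^(8/3) ≈ 0.157490.
Cmin,ss = (D/Vd)·f/(1−f), so D = Cmin,ss·Vd·(1−f)/f.
D = 17 × 175 × (1−f)/f ≈ 17 × 175 × 5.34961 ≈ 15915.09 mg.

15915 mg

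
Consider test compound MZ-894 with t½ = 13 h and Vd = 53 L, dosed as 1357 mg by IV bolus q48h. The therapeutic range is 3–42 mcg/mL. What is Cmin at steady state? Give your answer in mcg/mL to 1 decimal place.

Over one 48-h interval, 48/13 ≈ 3.6923 half-lives elapse, leaving f ≈ 0.0774 of each dose.
Single-dose peak C₀ = D/Vd = 1357/53 ≈ 25.604 mcg/mL.
Steady-state trough Cmin,ss = C₀·f/(1−f) ≈ 25.604 × 0.0774/0.9226 ≈ 2.148 mcg/mL.
Trough 2.1 mcg/mL vs MEC 3 mcg/mL: subtherapeutic.

2.1 mcg/mL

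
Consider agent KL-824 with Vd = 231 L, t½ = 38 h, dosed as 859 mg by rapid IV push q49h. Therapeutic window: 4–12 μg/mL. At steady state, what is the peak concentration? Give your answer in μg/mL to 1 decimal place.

6.3 μg/mL

τ/t½ = 49/38 ≈ 1.2895, so fraction remaining f = (1/2)^(49/38) ≈ 0.4091.
At steady state, accumulation factor R = 1/(1 − e^(−kτ)) ≈ 1.6923.
Each bolus raises the concentration by D/Vd = 859/231 ≈ 3.719 μg/mL.
Steady-state peak Cmax,ss = C₀·R ≈ 3.719 × 1.6923 ≈ 6.294 μg/mL.
Peak 6.3 μg/mL vs MTC 12 μg/mL: below toxic threshold.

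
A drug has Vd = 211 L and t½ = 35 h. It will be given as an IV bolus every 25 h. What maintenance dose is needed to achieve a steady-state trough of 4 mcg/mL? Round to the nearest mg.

541 mg

τ/t½ = 25/35 ≈ 0.71429, so f = (1/2)^(25/35) ≈ 0.609507.
Cmin,ss = (D/Vd)·f/(1−f), so D = Cmin,ss·Vd·(1−f)/f.
D = 4 × 211 × (1−f)/f ≈ 4 × 211 × 0.64067 ≈ 540.73 mg.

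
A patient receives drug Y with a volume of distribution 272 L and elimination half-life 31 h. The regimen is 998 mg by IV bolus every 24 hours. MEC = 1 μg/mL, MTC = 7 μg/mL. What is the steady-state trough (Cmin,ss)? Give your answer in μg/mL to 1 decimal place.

5.2 μg/mL

τ/t½ = 24/31 ≈ 0.77419, so fraction remaining f = (1/2)^(24/31) ≈ 0.5847.
Single-dose peak C₀ = D/Vd = 998/272 ≈ 3.669 μg/mL.
Steady-state trough Cmin,ss = C₀·f/(1−f) ≈ 3.669 × 0.5847/0.4153 ≈ 5.166 μg/mL.
Trough 5.2 μg/mL vs MEC 1 μg/mL: adequate.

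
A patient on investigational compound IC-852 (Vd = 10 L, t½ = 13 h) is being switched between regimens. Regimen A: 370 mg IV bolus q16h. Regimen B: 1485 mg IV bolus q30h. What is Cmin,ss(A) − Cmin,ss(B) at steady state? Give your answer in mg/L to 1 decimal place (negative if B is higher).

Regimen A: f = (1/2)^(16/13) ≈ 0.4261; Cmin,ss = (370/10)·f/(1−f) ≈ 27.471 mg/L.
Regimen B: f = (1/2)^(30/13) ≈ 0.2020; Cmin,ss = (1485/10)·f/(1−f) ≈ 37.590 mg/L.
Difference ≈ 27.471 − 37.590 ≈ -10.119 mg/L.

-10.1 mg/L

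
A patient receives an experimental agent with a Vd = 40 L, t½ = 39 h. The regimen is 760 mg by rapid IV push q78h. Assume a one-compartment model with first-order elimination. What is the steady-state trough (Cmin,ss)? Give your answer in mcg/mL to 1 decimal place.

τ = 78 h = 2 half-lives, so f = (1/2)^2 = 0.25.
At steady state, R = 1/(1 − 0.25) = 4/3.
Single-dose peak C₀ = D/Vd = 760/40 = 19 mcg/mL.
Steady-state peak Cmax,ss = C₀·R = 19 × 4/3 ≈ 25.333 mcg/mL.
Steady-state trough Cmin,ss = Cmax,ss·f ≈ 25.333 × 0.25 ≈ 6.333 mcg/mL.

6.3 mcg/mL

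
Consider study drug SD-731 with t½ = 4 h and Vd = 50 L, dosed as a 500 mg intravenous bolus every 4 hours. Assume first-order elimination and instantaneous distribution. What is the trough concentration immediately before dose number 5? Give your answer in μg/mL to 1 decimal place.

9.4 μg/mL

f = (1/2)^(τ/t½) = (1/2)^(4/4) ≈ 0.5000.
C₀ = D/Vd = 500/50 ≈ 10.000 μg/mL.
Before the 5th dose, 4 doses have been given. Superposition: Cmin = C₀·(f + f² + … + f^4).
≈ 10.000 × (0.5000 + 0.2500 + 0.1250 + 0.0625) ≈ 10.000 × 0.9375 ≈ 9.375 μg/mL.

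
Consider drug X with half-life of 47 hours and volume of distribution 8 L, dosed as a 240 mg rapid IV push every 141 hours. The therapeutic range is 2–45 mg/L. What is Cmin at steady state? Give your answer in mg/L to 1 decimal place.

4.3 mg/L

τ = 141 h = 3 half-lives, so f = (1/2)^3 = 0.125.
Accumulation ratio R = 1/(1 − f) = 1/0.875 = 8/7.
Single-dose peak C₀ = D/Vd = 240/8 = 30 mg/L.
Steady-state peak Cmax,ss = C₀·R = 30 × 8/7 ≈ 34.286 mg/L.
Steady-state trough Cmin,ss = Cmax,ss·f ≈ 34.286 × 0.125 ≈ 4.286 mg/L.
Trough 4.3 mg/L vs MEC 2 mg/L: adequate.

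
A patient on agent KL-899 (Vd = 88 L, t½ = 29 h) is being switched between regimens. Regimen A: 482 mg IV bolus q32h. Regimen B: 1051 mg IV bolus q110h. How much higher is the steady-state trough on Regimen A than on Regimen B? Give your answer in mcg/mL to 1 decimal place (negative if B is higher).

3.8 mcg/mL

Regimen A: f = (1/2)^(32/29) ≈ 0.4654; Cmin,ss = (482/88)·f/(1−f) ≈ 4.768 mcg/mL.
Regimen B: f = (1/2)^(110/29) ≈ 0.0721; Cmin,ss = (1051/88)·f/(1−f) ≈ 0.928 mcg/mL.
Difference ≈ 4.768 − 0.928 ≈ 3.840 mcg/mL.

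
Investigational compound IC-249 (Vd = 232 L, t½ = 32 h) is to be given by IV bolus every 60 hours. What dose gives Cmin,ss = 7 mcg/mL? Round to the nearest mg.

τ/t½ = 60/32 ≈ 1.875, so f = (1/2)^(60/32) ≈ 0.272627.
Cmin,ss = (D/Vd)·f/(1−f), so D = Cmin,ss·Vd·(1−f)/f.
D = 7 × 232 × (1−f)/f ≈ 7 × 232 × 2.66802 ≈ 4332.86 mg.

4333 mg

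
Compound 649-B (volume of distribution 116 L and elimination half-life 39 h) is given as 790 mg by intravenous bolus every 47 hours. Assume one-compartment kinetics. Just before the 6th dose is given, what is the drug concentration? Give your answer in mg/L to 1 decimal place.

f = (1/2)^(τ/t½) = (1/2)^(47/39) ≈ 0.4337.
C₀ = D/Vd = 790/116 ≈ 6.810 mg/L.
Before the 6th dose, 5 doses have been given. Superposition: Cmin = C₀·(f + f² + … + f^5).
≈ 6.810 × (0.4337 + 0.1881 + 0.0816 + 0.0354 + 0.0153) ≈ 6.810 × 0.7541 ≈ 5.135 mg/L.

5.1 mg/L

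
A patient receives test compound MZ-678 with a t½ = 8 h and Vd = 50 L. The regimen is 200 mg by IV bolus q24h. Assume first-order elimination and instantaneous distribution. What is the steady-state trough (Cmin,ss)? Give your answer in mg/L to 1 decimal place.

τ = 24 h = 3 half-lives, so f = (1/2)^3 = 0.125.
At steady state, R = 1/(1 − 0.125) = 8/7.
Single-dose peak C₀ = D/Vd = 200/50 = 4 mg/L.
Steady-state peak Cmax,ss = C₀·R = 4 × 8/7 ≈ 4.571 mg/L.
Steady-state trough Cmin,ss = Cmax,ss·f ≈ 4.571 × 0.125 ≈ 0.571 mg/L.

0.6 mg/L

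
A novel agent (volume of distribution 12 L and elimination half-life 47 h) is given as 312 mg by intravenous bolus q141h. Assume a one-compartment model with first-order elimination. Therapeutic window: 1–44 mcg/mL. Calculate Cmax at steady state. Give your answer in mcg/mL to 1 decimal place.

The dosing interval is 3 half-lives, so f = 2^(−3) = 0.125.
Accumulation ratio R = 1/(1 − f) = 1/0.875 = 8/7.
Single-dose peak C₀ = D/Vd = 312/12 = 26 mcg/mL.
Steady-state peak Cmax,ss = C₀·R = 26 × 8/7 ≈ 29.714 mcg/mL.
Peak 29.7 mcg/mL vs MTC 44 mcg/mL: below toxic threshold.

29.7 mcg/mL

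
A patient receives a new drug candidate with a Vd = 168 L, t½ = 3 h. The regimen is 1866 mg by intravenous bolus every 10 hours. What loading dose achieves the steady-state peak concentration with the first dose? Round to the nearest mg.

f = (1/2)^(10/3) ≈ 0.099213; accumulation ratio R = 1/(1−f) ≈ 1.11014.
Loading dose to hit Cmax,ss on first dose: D_load = D_maint·R ≈ 1866 × 1.11014 ≈ 2071.52 mg.

2072 mg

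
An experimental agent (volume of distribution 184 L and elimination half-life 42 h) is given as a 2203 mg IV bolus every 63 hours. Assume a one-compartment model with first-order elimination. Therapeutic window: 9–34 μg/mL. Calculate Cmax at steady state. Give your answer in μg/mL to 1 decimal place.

τ/t½ = 63/42 ≈ 1.5, so fraction remaining f = (1/2)^(63/42) ≈ 0.3536.
At steady state, accumulation factor R = 1/(1 − e^(−kτ)) ≈ 1.5470.
Each bolus raises the concentration by D/Vd = 2203/184 ≈ 11.973 μg/mL.
Steady-state peak Cmax,ss = C₀·R ≈ 11.973 × 1.5470 ≈ 18.522 μg/mL.
Peak 18.5 μg/mL vs MTC 34 μg/mL: below toxic threshold.

18.5 μg/mL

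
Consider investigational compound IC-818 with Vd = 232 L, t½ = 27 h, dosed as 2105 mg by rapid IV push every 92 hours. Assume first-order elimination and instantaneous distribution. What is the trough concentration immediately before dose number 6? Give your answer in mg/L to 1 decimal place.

f = (1/2)^(τ/t½) = (1/2)^(92/27) ≈ 0.0942.
C₀ = D/Vd = 2105/232 ≈ 9.073 mg/L.
Before the 6th dose, 5 doses have been given. Superposition: Cmin = C₀·(f + f² + … + f^5).
≈ 9.073 × (0.0942 + 0.0089 + 0.0008 + 0.0001 + 0.0000) ≈ 9.073 × 0.1040 ≈ 0.944 mg/L.

0.9 mg/L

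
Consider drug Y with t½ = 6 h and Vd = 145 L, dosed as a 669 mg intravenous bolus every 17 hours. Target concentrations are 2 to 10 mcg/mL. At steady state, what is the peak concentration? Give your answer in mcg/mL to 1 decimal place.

5.4 mcg/mL

Over one 17-h interval, 17/6 ≈ 2.8333 half-lives elapse, leaving f ≈ 0.1403 of each dose.
Accumulation ratio R = 1/(1 − f) ≈ 1/0.8597 ≈ 1.1632.
Single-dose peak C₀ = D/Vd = 669/145 ≈ 4.614 mcg/mL.
Steady-state peak Cmax,ss = C₀·R ≈ 4.614 × 1.1632 ≈ 5.367 mcg/mL.
Peak 5.4 mcg/mL vs MTC 10 mcg/mL: below toxic threshold.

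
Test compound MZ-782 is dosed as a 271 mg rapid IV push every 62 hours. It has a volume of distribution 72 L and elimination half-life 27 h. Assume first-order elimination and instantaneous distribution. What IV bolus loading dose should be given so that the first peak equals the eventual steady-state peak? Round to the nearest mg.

340 mg

f = (1/2)^(62/27) ≈ 0.203585; accumulation ratio R = 1/(1−f) ≈ 1.25563.
Loading dose to hit Cmax,ss on first dose: D_load = D_maint·R ≈ 271 × 1.25563 ≈ 340.28 mg.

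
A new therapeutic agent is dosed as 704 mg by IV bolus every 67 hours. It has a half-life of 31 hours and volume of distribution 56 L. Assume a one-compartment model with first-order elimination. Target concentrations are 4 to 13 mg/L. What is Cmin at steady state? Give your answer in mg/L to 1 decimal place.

k = ln2/t½ = ln2/31 ≈ 0.022360 h⁻¹; fraction remaining f = e^(−kτ) = e^(−0.022360×67) ≈ 0.2236.
Accumulation ratio R = 1/(1 − f) ≈ 1/0.7764 ≈ 1.2880.
Single-dose peak C₀ = D/Vd = 704/56 ≈ 12.571 mg/L.
Steady-state peak Cmax,ss = C₀·R ≈ 12.571 × 1.2880 ≈ 16.191 mg/L.
Steady-state trough Cmin,ss = Cmax,ss·f ≈ 16.191 × 0.2236 ≈ 3.620 mg/L.
Trough 3.6 mg/L vs MEC 4 mg/L: subtherapeutic.

3.6 mg/L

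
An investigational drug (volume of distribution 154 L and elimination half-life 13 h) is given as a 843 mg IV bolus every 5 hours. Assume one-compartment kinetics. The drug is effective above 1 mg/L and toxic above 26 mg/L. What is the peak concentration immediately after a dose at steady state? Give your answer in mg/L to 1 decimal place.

τ/t½ = 5/13 ≈ 0.38462, so fraction remaining f = (1/2)^(5/13) ≈ 0.7660.
At steady state, accumulation factor R = 1/(1 − e^(−kτ)) ≈ 4.2735.
Each bolus raises the concentration by D/Vd = 843/154 ≈ 5.474 mg/L.
Steady-state peak Cmax,ss = C₀·R ≈ 5.474 × 4.2735 ≈ 23.393 mg/L.
Peak 23.4 mg/L vs MTC 26 mg/L: below toxic threshold.

23.4 mg/L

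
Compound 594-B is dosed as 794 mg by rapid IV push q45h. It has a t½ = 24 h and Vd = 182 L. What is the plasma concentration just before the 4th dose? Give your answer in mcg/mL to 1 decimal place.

f = (1/2)^(τ/t½) = (1/2)^(45/24) ≈ 0.2726.
C₀ = D/Vd = 794/182 ≈ 4.363 mcg/mL.
Before the 4th dose, 3 doses have been given. Superposition: Cmin = C₀·(f + f² + … + f^3).
≈ 4.363 × (0.2726 + 0.0743 + 0.0203) ≈ 4.363 × 0.3672 ≈ 1.602 mcg/mL.

1.6 mcg/mL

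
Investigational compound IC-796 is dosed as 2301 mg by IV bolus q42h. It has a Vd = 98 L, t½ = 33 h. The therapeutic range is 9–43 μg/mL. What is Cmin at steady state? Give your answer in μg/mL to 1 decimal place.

16.6 μg/mL

Over one 42-h interval, 42/33 ≈ 1.2727 half-lives elapse, leaving f ≈ 0.4139 of each dose.
Accumulation ratio R = 1/(1 − f) ≈ 1/0.5861 ≈ 1.7062.
Each bolus raises the concentration by D/Vd = 2301/98 ≈ 23.480 μg/mL.
Steady-state peak Cmax,ss = C₀·R ≈ 23.480 × 1.7062 ≈ 40.062 μg/mL.
One interval later, Cmin,ss = Cmax,ss·e^(−kτ) ≈ 40.062 × 0.4139 ≈ 16.582 μg/mL.
Trough 16.6 μg/mL vs MEC 9 μg/mL: adequate.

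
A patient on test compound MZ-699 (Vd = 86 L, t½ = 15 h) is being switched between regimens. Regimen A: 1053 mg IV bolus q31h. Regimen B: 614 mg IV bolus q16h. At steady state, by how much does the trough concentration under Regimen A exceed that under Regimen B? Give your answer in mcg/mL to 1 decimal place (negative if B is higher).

-2.7 mcg/mL

Regimen A: f = (1/2)^(31/15) ≈ 0.2387; Cmin,ss = (1053/86)·f/(1−f) ≈ 3.839 mcg/mL.
Regimen B: f = (1/2)^(16/15) ≈ 0.4774; Cmin,ss = (614/86)·f/(1−f) ≈ 6.522 mcg/mL.
Difference ≈ 3.839 − 6.522 ≈ -2.683 mcg/mL.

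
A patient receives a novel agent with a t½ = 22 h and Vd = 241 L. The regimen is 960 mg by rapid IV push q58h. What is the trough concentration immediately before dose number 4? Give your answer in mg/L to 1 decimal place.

0.8 mg/L

f = (1/2)^(τ/t½) = (1/2)^(58/22) ≈ 0.1608.
C₀ = D/Vd = 960/241 ≈ 3.983 mg/L.
Before the 4th dose, 3 doses have been given. Superposition: Cmin = C₀·(f + f² + … + f^3).
≈ 3.983 × (0.1608 + 0.0259 + 0.0042) ≈ 3.983 × 0.1909 ≈ 0.760 mg/L.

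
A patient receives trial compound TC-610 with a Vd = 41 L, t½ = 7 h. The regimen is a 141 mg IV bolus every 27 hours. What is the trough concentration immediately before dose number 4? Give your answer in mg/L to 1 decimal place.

f = (1/2)^(τ/t½) = (1/2)^(27/7) ≈ 0.0690.
C₀ = D/Vd = 141/41 ≈ 3.439 mg/L.
Before the 4th dose, 3 doses have been given. Superposition: Cmin = C₀·(f + f² + … + f^3).
≈ 3.439 × (0.0690 + 0.0048 + 0.0003) ≈ 3.439 × 0.0741 ≈ 0.255 mg/L.

0.3 mg/L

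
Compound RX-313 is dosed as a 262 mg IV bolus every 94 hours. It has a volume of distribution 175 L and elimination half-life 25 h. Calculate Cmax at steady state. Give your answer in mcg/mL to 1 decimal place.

1.6 mcg/mL

τ/t½ = 94/25 ≈ 3.76, so fraction remaining f = (1/2)^(94/25) ≈ 0.0738.
At steady state, accumulation factor R = 1/(1 − e^(−kτ)) ≈ 1.0797.
Single-dose peak C₀ = D/Vd = 262/175 ≈ 1.497 mcg/mL.
Steady-state peak Cmax,ss = C₀·R ≈ 1.497 × 1.0797 ≈ 1.616 mcg/mL.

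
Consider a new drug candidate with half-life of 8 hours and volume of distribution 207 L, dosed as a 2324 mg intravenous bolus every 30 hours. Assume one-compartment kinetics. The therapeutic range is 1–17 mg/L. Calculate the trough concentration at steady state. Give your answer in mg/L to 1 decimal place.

τ/t½ = 30/8 ≈ 3.75, so fraction remaining f = (1/2)^(30/8) ≈ 0.0743.
Accumulation ratio R = 1/(1 − f) ≈ 1/0.9257 ≈ 1.0803.
Each bolus raises the concentration by D/Vd = 2324/207 ≈ 11.227 mg/L.
Steady-state peak Cmax,ss = C₀·R ≈ 11.227 × 1.0803 ≈ 12.129 mg/L.
Steady-state trough Cmin,ss = Cmax,ss·f ≈ 12.129 × 0.0743 ≈ 0.901 mg/L.
Trough 0.9 mg/L vs MEC 1 mg/L: subtherapeutic.

0.9 mg/L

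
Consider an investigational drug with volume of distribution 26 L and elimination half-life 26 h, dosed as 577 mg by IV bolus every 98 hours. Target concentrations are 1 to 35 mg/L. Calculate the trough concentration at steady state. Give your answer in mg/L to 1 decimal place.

Over one 98-h interval, 98/26 ≈ 3.7692 half-lives elapse, leaving f ≈ 0.0733 of each dose.
At steady state, accumulation factor R = 1/(1 − e^(−kτ)) ≈ 1.0791.
Single-dose peak C₀ = D/Vd = 577/26 ≈ 22.192 mg/L.
Cmax,ss = C₀/(1 − f) ≈ 22.192/0.9267 ≈ 23.947 mg/L.
One interval later, Cmin,ss = Cmax,ss·e^(−kτ) ≈ 23.947 × 0.0733 ≈ 1.755 mg/L.
Trough 1.8 mg/L vs MEC 1 mg/L: adequate.

1.8 mg/L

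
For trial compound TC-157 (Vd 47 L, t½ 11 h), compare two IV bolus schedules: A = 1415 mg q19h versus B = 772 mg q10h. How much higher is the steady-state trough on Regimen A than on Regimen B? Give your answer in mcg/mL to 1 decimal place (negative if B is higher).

Regimen A: f = (1/2)^(19/11) ≈ 0.3020; Cmin,ss = (1415/47)·f/(1−f) ≈ 13.026 mcg/mL.
Regimen B: f = (1/2)^(10/11) ≈ 0.5325; Cmin,ss = (772/47)·f/(1−f) ≈ 18.709 mcg/mL.
Difference ≈ 13.026 − 18.709 ≈ -5.683 mcg/mL.

-5.7 mcg/mL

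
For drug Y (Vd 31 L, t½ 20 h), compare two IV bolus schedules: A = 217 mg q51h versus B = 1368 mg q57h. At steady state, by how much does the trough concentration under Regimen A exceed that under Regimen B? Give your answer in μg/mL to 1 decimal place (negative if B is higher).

Regimen A: f = (1/2)^(51/20) ≈ 0.1708; Cmin,ss = (217/31)·f/(1−f) ≈ 1.442 μg/mL.
Regimen B: f = (1/2)^(57/20) ≈ 0.1387; Cmin,ss = (1368/31)·f/(1−f) ≈ 7.106 μg/mL.
Difference ≈ 1.442 − 7.106 ≈ -5.664 μg/mL.

-5.7 μg/mL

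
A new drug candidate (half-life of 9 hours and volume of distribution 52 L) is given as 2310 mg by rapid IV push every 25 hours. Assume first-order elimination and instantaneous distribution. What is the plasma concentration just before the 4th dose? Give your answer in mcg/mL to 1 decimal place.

7.6 mcg/mL

f = (1/2)^(τ/t½) = (1/2)^(25/9) ≈ 0.1458.
C₀ = D/Vd = 2310/52 ≈ 44.423 mcg/mL.
Before the 4th dose, 3 doses have been given. Superposition: Cmin = C₀·(f + f² + … + f^3).
≈ 44.423 × (0.1458 + 0.0213 + 0.0031) ≈ 44.423 × 0.1702 ≈ 7.561 mcg/mL.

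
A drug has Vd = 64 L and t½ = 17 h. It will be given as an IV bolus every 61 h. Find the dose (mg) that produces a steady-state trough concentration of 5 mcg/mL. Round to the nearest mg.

τ/t½ = 61/17 ≈ 3.5882, so f = (1/2)^(61/17) ≈ 0.083145.
Cmin,ss = (D/Vd)·f/(1−f), so D = Cmin,ss·Vd·(1−f)/f.
D = 5 × 64 × (1−f)/f ≈ 5 × 64 × 11.02718 ≈ 3528.70 mg.

3529 mg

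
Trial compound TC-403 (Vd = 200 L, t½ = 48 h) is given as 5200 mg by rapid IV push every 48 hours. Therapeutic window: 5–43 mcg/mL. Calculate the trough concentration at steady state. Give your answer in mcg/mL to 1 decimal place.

τ = 48 h = 1 half-life, so f = (1/2)^1 = 0.5.
At steady state, R = 1/(1 − 0.5) = 2/1.
Single-dose peak C₀ = D/Vd = 5200/200 = 26 mcg/mL.
Steady-state peak Cmax,ss = C₀·R = 26 × 2/1 ≈ 52.000 mcg/mL.
Steady-state trough Cmin,ss = Cmax,ss·f ≈ 52.000 × 0.5 ≈ 26.000 mcg/mL.
Trough 26.0 mcg/mL vs MEC 5 mcg/mL: adequate.

26.0 mcg/mL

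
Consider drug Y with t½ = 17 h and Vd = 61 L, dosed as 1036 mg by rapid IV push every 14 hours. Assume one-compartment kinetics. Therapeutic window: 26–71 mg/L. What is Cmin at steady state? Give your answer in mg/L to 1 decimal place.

22.1 mg/L

k = ln2/t½ = ln2/17 ≈ 0.040773 h⁻¹; fraction remaining f = e^(−kτ) = e^(−0.040773×14) ≈ 0.5651.
Accumulation ratio R = 1/(1 − f) ≈ 1/0.4349 ≈ 2.2994.
Each bolus raises the concentration by D/Vd = 1036/61 ≈ 16.984 mg/L.
Cmax,ss = C₀/(1 − f) ≈ 16.984/0.4349 ≈ 39.053 mg/L.
Steady-state trough Cmin,ss = Cmax,ss·f ≈ 39.053 × 0.5651 ≈ 22.069 mg/L.
Trough 22.1 mg/L vs MEC 26 mg/L: subtherapeutic.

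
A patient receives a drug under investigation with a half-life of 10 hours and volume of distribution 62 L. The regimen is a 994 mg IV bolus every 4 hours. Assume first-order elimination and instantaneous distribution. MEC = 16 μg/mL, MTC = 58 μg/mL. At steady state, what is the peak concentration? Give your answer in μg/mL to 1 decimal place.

66.2 μg/mL

τ/t½ = 4/10 ≈ 0.4, so fraction remaining f = (1/2)^(4/10) ≈ 0.7579.
At steady state, accumulation factor R = 1/(1 − e^(−kτ)) ≈ 4.1305.
Single-dose peak C₀ = D/Vd = 994/62 ≈ 16.032 μg/mL.
Steady-state peak Cmax,ss = C₀·R ≈ 16.032 × 4.1305 ≈ 66.220 μg/mL.
Peak 66.2 μg/mL vs MTC 58 μg/mL: exceeds toxic threshold.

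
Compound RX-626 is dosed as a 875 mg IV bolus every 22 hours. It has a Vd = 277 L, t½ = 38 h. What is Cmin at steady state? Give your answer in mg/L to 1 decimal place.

6.4 mg/L

τ/t½ = 22/38 ≈ 0.57895, so fraction remaining f = (1/2)^(22/38) ≈ 0.6695.
At steady state, accumulation factor R = 1/(1 − e^(−kτ)) ≈ 3.0257.
Single-dose peak C₀ = D/Vd = 875/277 ≈ 3.159 mg/L.
Steady-state peak Cmax,ss = C₀·R ≈ 3.159 × 3.0257 ≈ 9.558 mg/L.
Steady-state trough Cmin,ss = Cmax,ss·f ≈ 9.558 × 0.6695 ≈ 6.399 mg/L.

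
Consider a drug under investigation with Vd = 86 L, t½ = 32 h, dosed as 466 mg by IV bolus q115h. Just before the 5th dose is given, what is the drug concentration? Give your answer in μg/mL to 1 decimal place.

0.5 μg/mL

f = (1/2)^(τ/t½) = (1/2)^(115/32) ≈ 0.0828.
C₀ = D/Vd = 466/86 ≈ 5.419 μg/mL.
Before the 5th dose, 4 doses have been given. Superposition: Cmin = C₀·(f + f² + … + f^4).
≈ 5.419 × (0.0828 + 0.0069 + 0.0006 + 0.0000) ≈ 5.419 × 0.0903 ≈ 0.489 μg/mL.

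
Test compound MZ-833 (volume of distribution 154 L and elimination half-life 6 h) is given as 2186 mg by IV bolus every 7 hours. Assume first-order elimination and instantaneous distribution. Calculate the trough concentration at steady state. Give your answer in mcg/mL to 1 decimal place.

Over one 7-h interval, 7/6 ≈ 1.1667 half-lives elapse, leaving f ≈ 0.4454 of each dose.
Accumulation ratio R = 1/(1 − f) ≈ 1/0.5546 ≈ 1.8031.
Single-dose peak C₀ = D/Vd = 2186/154 ≈ 14.195 mcg/mL.
Steady-state peak Cmax,ss = C₀·R ≈ 14.195 × 1.8031 ≈ 25.595 mcg/mL.
Steady-state trough Cmin,ss = Cmax,ss·f ≈ 25.595 × 0.4454 ≈ 11.400 mcg/mL.

11.4 mcg/mL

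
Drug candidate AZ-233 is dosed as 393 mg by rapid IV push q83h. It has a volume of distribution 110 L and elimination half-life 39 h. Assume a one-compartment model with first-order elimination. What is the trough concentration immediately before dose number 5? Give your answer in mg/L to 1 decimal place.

f = (1/2)^(τ/t½) = (1/2)^(83/39) ≈ 0.2287.
C₀ = D/Vd = 393/110 ≈ 3.573 mg/L.
Before the 5th dose, 4 doses have been given. Superposition: Cmin = C₀·(f + f² + … + f^4).
≈ 3.573 × (0.2287 + 0.0523 + 0.0120 + 0.0027) ≈ 3.573 × 0.2957 ≈ 1.057 mg/L.

1.1 mg/L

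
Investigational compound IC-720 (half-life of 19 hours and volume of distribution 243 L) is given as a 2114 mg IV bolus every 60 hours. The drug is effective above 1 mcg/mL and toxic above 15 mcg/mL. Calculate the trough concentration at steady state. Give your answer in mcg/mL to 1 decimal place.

τ/t½ = 60/19 ≈ 3.1579, so fraction remaining f = (1/2)^(60/19) ≈ 0.1120.
At steady state, accumulation factor R = 1/(1 − e^(−kτ)) ≈ 1.1261.
Single-dose peak C₀ = D/Vd = 2114/243 ≈ 8.700 mcg/mL.
Cmax,ss = C₀/(1 − f) ≈ 8.700/0.8880 ≈ 9.797 mcg/mL.
Steady-state trough Cmin,ss = Cmax,ss·f ≈ 9.797 × 0.1120 ≈ 1.097 mcg/mL.
Trough 1.1 mcg/mL vs MEC 1 mcg/mL: adequate.

1.1 mcg/mL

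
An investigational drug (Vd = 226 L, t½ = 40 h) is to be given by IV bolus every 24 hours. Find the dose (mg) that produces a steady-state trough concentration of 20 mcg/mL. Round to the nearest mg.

2331 mg

τ/t½ = 24/40 ≈ 0.6, so f = (1/2)^(24/40) ≈ 0.659754.
Cmin,ss = (D/Vd)·f/(1−f), so D = Cmin,ss·Vd·(1−f)/f.
D = 20 × 226 × (1−f)/f ≈ 20 × 226 × 0.51572 ≈ 2331.05 mg.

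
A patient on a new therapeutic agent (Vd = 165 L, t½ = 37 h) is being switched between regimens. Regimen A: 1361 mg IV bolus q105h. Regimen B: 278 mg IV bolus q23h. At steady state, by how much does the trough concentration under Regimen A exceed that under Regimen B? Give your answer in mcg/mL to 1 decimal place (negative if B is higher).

Regimen A: f = (1/2)^(105/37) ≈ 0.1399; Cmin,ss = (1361/165)·f/(1−f) ≈ 1.342 mcg/mL.
Regimen B: f = (1/2)^(23/37) ≈ 0.6499; Cmin,ss = (278/165)·f/(1−f) ≈ 3.128 mcg/mL.
Difference ≈ 1.342 − 3.128 ≈ -1.786 mcg/mL.

-1.8 mcg/mL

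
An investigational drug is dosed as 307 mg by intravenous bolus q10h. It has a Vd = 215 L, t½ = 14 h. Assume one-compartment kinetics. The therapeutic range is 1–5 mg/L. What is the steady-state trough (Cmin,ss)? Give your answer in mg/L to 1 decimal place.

k = ln2/t½ = ln2/14 ≈ 0.049511 h⁻¹; fraction remaining f = e^(−kτ) = e^(−0.049511×10) ≈ 0.6095.
Single-dose peak C₀ = D/Vd = 307/215 ≈ 1.428 mg/L.
Steady-state trough Cmin,ss = C₀·f/(1−f) ≈ 1.428 × 0.6095/0.3905 ≈ 2.229 mg/L.
Trough 2.2 mg/L vs MEC 1 mg/L: adequate.

2.2 mg/L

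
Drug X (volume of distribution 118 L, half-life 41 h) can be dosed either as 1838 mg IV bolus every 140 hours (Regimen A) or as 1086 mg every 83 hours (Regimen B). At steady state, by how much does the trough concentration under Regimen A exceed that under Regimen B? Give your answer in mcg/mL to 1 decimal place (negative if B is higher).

-1.4 mcg/mL

Regimen A: f = (1/2)^(140/41) ≈ 0.0938; Cmin,ss = (1838/118)·f/(1−f) ≈ 1.612 mcg/mL.
Regimen B: f = (1/2)^(83/41) ≈ 0.2458; Cmin,ss = (1086/118)·f/(1−f) ≈ 2.999 mcg/mL.
Difference ≈ 1.612 − 2.999 ≈ -1.387 mcg/mL.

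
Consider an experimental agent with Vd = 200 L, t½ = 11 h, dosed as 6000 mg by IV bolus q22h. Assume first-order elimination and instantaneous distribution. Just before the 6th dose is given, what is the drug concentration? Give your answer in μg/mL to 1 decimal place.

f = (1/2)^(τ/t½) = (1/2)^(22/11) ≈ 0.2500.
C₀ = D/Vd = 6000/200 ≈ 30.000 μg/mL.
Before the 6th dose, 5 doses have been given. Superposition: Cmin = C₀·(f + f² + … + f^5).
≈ 30.000 × (0.2500 + 0.0625 + 0.0156 + 0.0039 + 0.0010) ≈ 30.000 × 0.3330 ≈ 9.990 μg/mL.

10.0 μg/mL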